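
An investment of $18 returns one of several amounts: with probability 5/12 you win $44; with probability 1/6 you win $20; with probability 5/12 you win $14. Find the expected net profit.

9.5

E[payout] = 44·5/12 + 20·1/6 + 14·5/12
 = 55/3 + 10/3 + 35/6
 = 55/2
Net = 55/2 - 18 = 19/2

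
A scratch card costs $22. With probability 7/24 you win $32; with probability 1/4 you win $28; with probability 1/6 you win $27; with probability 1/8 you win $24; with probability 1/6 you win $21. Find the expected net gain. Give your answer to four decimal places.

E[payout] = 32·7/24 + 28·1/4 + 27·1/6 + 24·1/8 + 21·1/6
 = 28/3 + 7 + 9/2 + 3 + 7/2
 = 82/3
Net = 82/3 - 22 = 16/3

5.3333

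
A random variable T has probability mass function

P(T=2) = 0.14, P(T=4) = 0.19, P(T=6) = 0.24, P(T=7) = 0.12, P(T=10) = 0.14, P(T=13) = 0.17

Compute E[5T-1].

E[5T-1] = Σ (5t-1)·P(T=t)
 = 9·0.14 + 19·0.19 + 29·0.24 + 34·0.12 + 49·0.14 + 64·0.17
 = 1.26 + 3.61 + 6.96 + 4.08 + 6.86 + 10.88
 = 33.65

33.65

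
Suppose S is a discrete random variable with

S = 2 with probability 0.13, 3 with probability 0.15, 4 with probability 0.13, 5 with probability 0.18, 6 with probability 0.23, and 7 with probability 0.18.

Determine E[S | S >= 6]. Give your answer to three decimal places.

6.439

P(S >= 6) = 0.23 + 0.18 = 0.41.
E[S | S >= 6] = [6·0.23 + 7·0.18] / 0.41
 = 2.64 / 0.41
 = 264/41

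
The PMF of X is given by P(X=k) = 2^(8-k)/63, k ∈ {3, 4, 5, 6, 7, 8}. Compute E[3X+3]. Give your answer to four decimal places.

14.7143

E[3X+3] = Σ (3x+3)·P(X=x)
 = 12·32/63 + 15·16/63 + 18·8/63 + 21·4/63 + 24·2/63 + 27·1/63
 = 128/21 + 80/21 + 16/7 + 4/3 + 16/21 + 3/7
 = 103/7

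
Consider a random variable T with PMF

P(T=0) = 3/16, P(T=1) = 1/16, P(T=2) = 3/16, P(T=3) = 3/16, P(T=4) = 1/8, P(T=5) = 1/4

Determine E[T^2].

E[T^2] = Σ t^2·P(T=t)
 = 0·3/16 + 1·1/16 + 4·3/16 + 9·3/16 + 16·1/8 + 25·1/4
 = 0 + 1/16 + 3/4 + 27/16 + 2 + 25/4
 = 43/4

10.75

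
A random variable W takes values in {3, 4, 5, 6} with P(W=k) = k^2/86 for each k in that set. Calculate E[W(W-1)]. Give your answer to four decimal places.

21.2326

E[W(W-1)] = Σ w(w-1)·P(W=w)
 = 6·9/86 + 12·8/43 + 20·25/86 + 30·18/43
 = 27/43 + 96/43 + 250/43 + 540/43
 = 913/43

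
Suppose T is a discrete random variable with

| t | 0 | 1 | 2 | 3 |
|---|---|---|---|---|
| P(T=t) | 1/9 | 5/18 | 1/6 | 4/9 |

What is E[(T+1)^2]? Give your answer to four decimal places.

9.8333

E[(T+1)^2] = Σ (t+1)^2·P(T=t)
 = 1·1/9 + 4·5/18 + 9·1/6 + 16·4/9
 = 1/9 + 10/9 + 3/2 + 64/9
 = 59/6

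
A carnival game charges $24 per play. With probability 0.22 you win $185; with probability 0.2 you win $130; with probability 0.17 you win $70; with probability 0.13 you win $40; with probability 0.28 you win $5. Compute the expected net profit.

61.2

E[payout] = 185·0.22 + 130·0.2 + 70·0.17 + 40·0.13 + 5·0.28
 = 40.7 + 26 + 11.9 + 5.2 + 1.4
 = 85.2
Net = 85.2 - 24 = 61.2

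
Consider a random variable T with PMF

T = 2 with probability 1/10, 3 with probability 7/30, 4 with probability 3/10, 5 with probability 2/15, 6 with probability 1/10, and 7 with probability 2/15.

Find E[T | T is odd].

4.6

P(T is odd) = 7/30 + 2/15 + 2/15 = 1/2.
E[T | T is odd] = [3·7/30 + 5·2/15 + 7·2/15] / (1/2)
 = 23/10 / (1/2)
 = 23/5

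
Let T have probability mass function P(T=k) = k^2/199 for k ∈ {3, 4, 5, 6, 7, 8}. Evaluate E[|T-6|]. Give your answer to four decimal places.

1.3116

E[|T-6|] = Σ |t-6|·P(T=t)
 = 3·9/199 + 2·16/199 + 1·25/199 + 0·36/199 + 1·49/199 + 2·64/199
 = 27/199 + 32/199 + 25/199 + 0 + 49/199 + 128/199
 = 261/199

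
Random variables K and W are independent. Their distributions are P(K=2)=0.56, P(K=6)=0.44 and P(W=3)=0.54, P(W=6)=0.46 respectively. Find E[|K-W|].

E[|K-W|] = Σ_k Σ_w |k-w| · P(K=k)P(W=w)
 = 1·0.3024 + 4·0.2576 + 3·0.2376 + 0·0.2024
 = 0.3024 + 1.0304 + 0.7128 + 0
 = 2.0456

2.0456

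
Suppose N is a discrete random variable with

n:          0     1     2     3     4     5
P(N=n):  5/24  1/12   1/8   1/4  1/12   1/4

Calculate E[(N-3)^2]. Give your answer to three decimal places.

E[(N-3)^2] = Σ (n-3)^2·P(N=n)
 = 9·5/24 + 4·1/12 + 1·1/8 + 0·1/4 + 1·1/12 + 4·1/4
 = 15/8 + 1/3 + 1/8 + 0 + 1/12 + 1
 = 41/12

3.417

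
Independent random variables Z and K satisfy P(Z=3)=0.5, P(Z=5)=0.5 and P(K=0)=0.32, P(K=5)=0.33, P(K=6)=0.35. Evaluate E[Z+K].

7.75

E[Z+K] = Σ_z Σ_k (z+k) · P(Z=z)P(K=k)
 = 3·0.16 + 8·0.165 + 9·0.175 + 5·0.16 + 10·0.165 + 11·0.175
 = 0.48 + 1.32 + 1.575 + 0.8 + 1.65 + 1.925
 = 7.75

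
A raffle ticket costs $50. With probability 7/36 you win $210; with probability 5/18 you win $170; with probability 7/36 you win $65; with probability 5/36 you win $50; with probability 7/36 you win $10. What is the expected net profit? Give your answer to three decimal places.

E[payout] = 210·7/36 + 170·5/18 + 65·7/36 + 50·5/36 + 10·7/36
 = 245/6 + 425/9 + 455/36 + 125/18 + 35/18
 = 1315/12
Net = 1315/12 - 50 = 715/12

59.583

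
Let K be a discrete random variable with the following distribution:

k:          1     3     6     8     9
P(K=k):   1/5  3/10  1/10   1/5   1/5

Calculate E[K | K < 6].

2.2

P(K < 6) = 1/5 + 3/10 = 1/2.
E[K | K < 6] = [1·1/5 + 3·3/10] / (1/2)
 = 11/10 / (1/2)
 = 11/5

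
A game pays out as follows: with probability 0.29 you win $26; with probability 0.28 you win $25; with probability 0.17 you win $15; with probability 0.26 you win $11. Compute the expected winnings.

E[payout] = 26·0.29 + 25·0.28 + 15·0.17 + 11·0.26
 = 7.54 + 7 + 2.55 + 2.86
 = 19.95

19.95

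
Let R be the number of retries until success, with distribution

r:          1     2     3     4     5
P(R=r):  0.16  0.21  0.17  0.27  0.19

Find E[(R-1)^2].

E[(R-1)^2] = Σ (r-1)^2·P(R=r)
 = 0·0.16 + 1·0.21 + 4·0.17 + 9·0.27 + 16·0.19
 = 0 + 0.21 + 0.68 + 2.43 + 3.04
 = 6.36

6.36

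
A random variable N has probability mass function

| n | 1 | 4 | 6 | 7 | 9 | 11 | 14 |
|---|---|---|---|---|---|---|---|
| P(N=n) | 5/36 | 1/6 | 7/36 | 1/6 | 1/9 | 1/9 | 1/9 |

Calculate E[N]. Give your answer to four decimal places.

6.9167

E[N] = Σ n·P(N=n)
 = 1·5/36 + 4·1/6 + 6·7/36 + 7·1/6 + 9·1/9 + 11·1/9 + 14·1/9
 = 5/36 + 2/3 + 7/6 + 7/6 + 1 + 11/9 + 14/9
 = 83/12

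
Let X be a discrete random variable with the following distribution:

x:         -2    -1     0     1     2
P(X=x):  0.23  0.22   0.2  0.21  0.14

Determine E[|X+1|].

E[|X+1|] = Σ |x+1|·P(X=x)
 = 1·0.23 + 0·0.22 + 1·0.2 + 2·0.21 + 3·0.14
 = 0.23 + 0 + 0.2 + 0.42 + 0.42
 = 1.27

1.27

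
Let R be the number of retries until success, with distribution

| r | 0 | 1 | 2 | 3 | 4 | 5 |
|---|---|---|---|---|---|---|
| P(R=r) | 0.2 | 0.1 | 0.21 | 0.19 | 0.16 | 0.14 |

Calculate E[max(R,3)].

3.44

E[max(R,3)] = Σ max(r,3)·P(R=r)
 = 3·0.2 + 3·0.1 + 3·0.21 + 3·0.19 + 4·0.16 + 5·0.14
 = 0.6 + 0.3 + 0.63 + 0.57 + 0.64 + 0.7
 = 3.44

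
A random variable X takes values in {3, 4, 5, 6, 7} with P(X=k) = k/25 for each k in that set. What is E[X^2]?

E[X^2] = Σ x^2·P(X=x)
 = 9·3/25 + 16·4/25 + 25·1/5 + 36·6/25 + 49·7/25
 = 27/25 + 64/25 + 5 + 216/25 + 343/25
 = 31

31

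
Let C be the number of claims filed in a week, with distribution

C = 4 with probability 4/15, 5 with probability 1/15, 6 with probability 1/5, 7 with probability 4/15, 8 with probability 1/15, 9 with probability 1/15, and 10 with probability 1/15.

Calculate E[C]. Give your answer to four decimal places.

E[C] = Σ c·P(C=c)
 = 4·4/15 + 5·1/15 + 6·1/5 + 7·4/15 + 8·1/15 + 9·1/15 + 10·1/15
 = 16/15 + 1/3 + 6/5 + 28/15 + 8/15 + 3/5 + 2/3
 = 94/15

6.2667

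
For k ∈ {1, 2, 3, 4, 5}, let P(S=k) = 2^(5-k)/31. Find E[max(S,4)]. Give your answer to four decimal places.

4.0323

E[max(S,4)] = Σ max(s,4)·P(S=s)
 = 4·16/31 + 4·8/31 + 4·4/31 + 4·2/31 + 5·1/31
 = 64/31 + 32/31 + 16/31 + 8/31 + 5/31
 = 125/31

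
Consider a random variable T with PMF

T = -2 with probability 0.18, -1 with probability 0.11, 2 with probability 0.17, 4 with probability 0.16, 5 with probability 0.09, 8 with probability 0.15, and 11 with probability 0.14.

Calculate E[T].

E[T] = Σ t·P(T=t)
 = (-2)·0.18 + (-1)·0.11 + 2·0.17 + 4·0.16 + 5·0.09 + 8·0.15 + 11·0.14
 = (-0.36) + (-0.11) + 0.34 + 0.64 + 0.45 + 1.2 + 1.54
 = 3.7

3.7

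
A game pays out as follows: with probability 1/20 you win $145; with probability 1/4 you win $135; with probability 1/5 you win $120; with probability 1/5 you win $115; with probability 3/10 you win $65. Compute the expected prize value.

107.5

E[payout] = 145·1/20 + 135·1/4 + 120·1/5 + 115·1/5 + 65·3/10
 = 29/4 + 135/4 + 24 + 23 + 39/2
 = 215/2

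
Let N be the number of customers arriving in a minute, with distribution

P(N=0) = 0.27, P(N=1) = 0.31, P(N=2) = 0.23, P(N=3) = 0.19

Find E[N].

1.34

E[N] = Σ n·P(N=n)
 = 0·0.27 + 1·0.31 + 2·0.23 + 3·0.19
 = 0 + 0.31 + 0.46 + 0.57
 = 1.34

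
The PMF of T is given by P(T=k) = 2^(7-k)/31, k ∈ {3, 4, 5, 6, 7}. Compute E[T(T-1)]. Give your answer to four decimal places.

12.0645

E[T(T-1)] = Σ t(t-1)·P(T=t)
 = 6·16/31 + 12·8/31 + 20·4/31 + 30·2/31 + 42·1/31
 = 96/31 + 96/31 + 80/31 + 60/31 + 42/31
 = 374/31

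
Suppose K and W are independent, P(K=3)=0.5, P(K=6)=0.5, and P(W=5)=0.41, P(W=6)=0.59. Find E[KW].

E[KW] = Σ_k Σ_w kw · P(K=k)P(W=w)
 = 15·0.205 + 18·0.295 + 30·0.205 + 36·0.295
 = 3.075 + 5.31 + 6.15 + 10.62
 = 25.155

25.155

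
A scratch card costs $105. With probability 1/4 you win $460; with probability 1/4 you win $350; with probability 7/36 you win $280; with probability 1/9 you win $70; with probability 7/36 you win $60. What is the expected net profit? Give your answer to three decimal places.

171.389

E[payout] = 460·1/4 + 350·1/4 + 280·7/36 + 70·1/9 + 60·7/36
 = 115 + 175/2 + 490/9 + 70/9 + 35/3
 = 4975/18
Net = 4975/18 - 105 = 3085/18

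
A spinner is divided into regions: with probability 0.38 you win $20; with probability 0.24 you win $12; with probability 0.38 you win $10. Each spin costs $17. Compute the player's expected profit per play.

E[payout] = 20·0.38 + 12·0.24 + 10·0.38
 = 7.6 + 2.88 + 3.8
 = 14.28
Net = 14.28 - 17 = -2.72

-2.72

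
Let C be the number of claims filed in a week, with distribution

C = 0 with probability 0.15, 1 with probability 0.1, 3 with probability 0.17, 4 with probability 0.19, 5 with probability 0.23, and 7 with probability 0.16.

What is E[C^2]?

E[C^2] = Σ c^2·P(C=c)
 = 0·0.15 + 1·0.1 + 9·0.17 + 16·0.19 + 25·0.23 + 49·0.16
 = 0 + 0.1 + 1.53 + 3.04 + 5.75 + 7.84
 = 18.26

18.26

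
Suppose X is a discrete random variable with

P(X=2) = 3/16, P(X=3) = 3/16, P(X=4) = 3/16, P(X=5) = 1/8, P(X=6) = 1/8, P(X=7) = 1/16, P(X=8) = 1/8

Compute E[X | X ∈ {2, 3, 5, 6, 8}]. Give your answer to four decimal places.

4.4167

P(X ∈ {2, 3, 5, 6, 8}) = 3/16 + 3/16 + 1/8 + 1/8 + 1/8 = 3/4.
E[X | X ∈ {2, 3, 5, 6, 8}] = [2·3/16 + 3·3/16 + 5·1/8 + 6·1/8 + 8·1/8] / (3/4)
 = 53/16 / (3/4)
 = 53/12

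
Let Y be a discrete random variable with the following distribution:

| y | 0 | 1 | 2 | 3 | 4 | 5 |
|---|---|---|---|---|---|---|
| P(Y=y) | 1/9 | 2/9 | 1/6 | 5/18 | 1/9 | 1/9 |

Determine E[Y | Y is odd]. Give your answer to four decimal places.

2.6364

P(Y is odd) = 2/9 + 5/18 + 1/9 = 11/18.
E[Y | Y is odd] = [1·2/9 + 3·5/18 + 5·1/9] / (11/18)
 = 29/18 / (11/18)
 = 29/11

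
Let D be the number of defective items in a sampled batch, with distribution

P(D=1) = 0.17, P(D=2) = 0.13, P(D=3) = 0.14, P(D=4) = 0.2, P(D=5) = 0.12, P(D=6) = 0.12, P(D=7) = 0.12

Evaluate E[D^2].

E[D^2] = Σ d^2·P(D=d)
 = 1·0.17 + 4·0.13 + 9·0.14 + 16·0.2 + 25·0.12 + 36·0.12 + 49·0.12
 = 0.17 + 0.52 + 1.26 + 3.2 + 3 + 4.32 + 5.88
 = 18.35

18.35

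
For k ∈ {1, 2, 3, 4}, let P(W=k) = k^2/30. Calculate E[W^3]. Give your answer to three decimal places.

E[W^3] = Σ w^3·P(W=w)
 = 1·1/30 + 8·2/15 + 27·3/10 + 64·8/15
 = 1/30 + 16/15 + 81/10 + 512/15
 = 130/3

43.333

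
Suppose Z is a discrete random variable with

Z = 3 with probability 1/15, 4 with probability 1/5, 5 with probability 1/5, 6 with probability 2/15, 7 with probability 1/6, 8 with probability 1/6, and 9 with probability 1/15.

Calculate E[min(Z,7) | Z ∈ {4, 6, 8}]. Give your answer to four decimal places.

P(Z ∈ {4, 6, 8}) = 1/5 + 2/15 + 1/6 = 1/2.
E[min(Z,7) | Z ∈ {4, 6, 8}] = [4·1/5 + 6·2/15 + 7·1/6] / (1/2)
 = 83/30 / (1/2)
 = 83/15

5.5333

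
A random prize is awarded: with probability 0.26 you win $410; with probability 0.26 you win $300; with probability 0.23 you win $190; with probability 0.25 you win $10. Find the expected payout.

E[payout] = 410·0.26 + 300·0.26 + 190·0.23 + 10·0.25
 = 106.6 + 78 + 43.7 + 2.5
 = 230.8

230.8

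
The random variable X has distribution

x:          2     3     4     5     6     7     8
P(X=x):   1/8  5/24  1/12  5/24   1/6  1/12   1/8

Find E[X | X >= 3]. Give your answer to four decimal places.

P(X >= 3) = 5/24 + 1/12 + 5/24 + 1/6 + 1/12 + 1/8 = 7/8.
E[X | X >= 3] = [3·5/24 + 4·1/12 + 5·5/24 + 6·1/6 + 7·1/12 + 8·1/8] / (7/8)
 = 55/12 / (7/8)
 = 110/21

5.2381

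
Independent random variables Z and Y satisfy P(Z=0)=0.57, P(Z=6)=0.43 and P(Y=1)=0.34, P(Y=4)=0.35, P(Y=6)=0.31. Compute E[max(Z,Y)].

E[max(Z,Y)] = Σ_z Σ_y max(z,y) · P(Z=z)P(Y=y)
 = 1·0.1938 + 4·0.1995 + 6·0.1767 + 6·0.1462 + 6·0.1505 + 6·0.1333
 = 0.1938 + 0.798 + 1.0602 + 0.8772 + 0.903 + 0.7998
 = 4.632

4.632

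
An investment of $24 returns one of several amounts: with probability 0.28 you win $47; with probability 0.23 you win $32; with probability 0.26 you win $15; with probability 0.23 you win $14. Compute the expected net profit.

3.64

E[payout] = 47·0.28 + 32·0.23 + 15·0.26 + 14·0.23
 = 13.16 + 7.36 + 3.9 + 3.22
 = 27.64
Net = 27.64 - 24 = 3.64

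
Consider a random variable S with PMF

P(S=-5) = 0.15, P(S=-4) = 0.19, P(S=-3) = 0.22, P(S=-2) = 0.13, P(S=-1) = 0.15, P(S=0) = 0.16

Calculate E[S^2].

9.44

E[S^2] = Σ s^2·P(S=s)
 = 25·0.15 + 16·0.19 + 9·0.22 + 4·0.13 + 1·0.15 + 0·0.16
 = 3.75 + 3.04 + 1.98 + 0.52 + 0.15 + 0
 = 9.44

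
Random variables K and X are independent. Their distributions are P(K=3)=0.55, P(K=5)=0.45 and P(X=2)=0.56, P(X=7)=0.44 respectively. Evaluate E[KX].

16.38

E[KX] = Σ_k Σ_x kx · P(K=k)P(X=x)
 = 6·0.308 + 21·0.242 + 10·0.252 + 35·0.198
 = 1.848 + 5.082 + 2.52 + 6.93
 = 16.38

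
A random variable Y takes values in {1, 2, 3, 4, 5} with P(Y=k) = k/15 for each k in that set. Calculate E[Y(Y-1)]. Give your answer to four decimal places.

11.3333

E[Y(Y-1)] = Σ y(y-1)·P(Y=y)
 = 0·1/15 + 2·2/15 + 6·1/5 + 12·4/15 + 20·1/3
 = 0 + 4/15 + 6/5 + 16/5 + 20/3
 = 34/3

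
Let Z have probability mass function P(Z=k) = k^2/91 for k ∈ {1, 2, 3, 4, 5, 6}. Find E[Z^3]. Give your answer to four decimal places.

134.0769

E[Z^3] = Σ z^3·P(Z=z)
 = 1·1/91 + 8·4/91 + 27·9/91 + 64·16/91 + 125·25/91 + 216·36/91
 = 1/91 + 32/91 + 243/91 + 1024/91 + 3125/91 + 7776/91
 = 1743/13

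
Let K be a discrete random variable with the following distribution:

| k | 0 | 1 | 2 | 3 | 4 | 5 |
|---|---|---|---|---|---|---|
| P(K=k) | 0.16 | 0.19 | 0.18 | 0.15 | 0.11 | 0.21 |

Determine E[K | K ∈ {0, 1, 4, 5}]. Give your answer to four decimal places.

P(K ∈ {0, 1, 4, 5}) = 0.16 + 0.19 + 0.11 + 0.21 = 0.67.
E[K | K ∈ {0, 1, 4, 5}] = [0·0.16 + 1·0.19 + 4·0.11 + 5·0.21] / 0.67
 = 1.68 / 0.67
 = 168/67

2.5075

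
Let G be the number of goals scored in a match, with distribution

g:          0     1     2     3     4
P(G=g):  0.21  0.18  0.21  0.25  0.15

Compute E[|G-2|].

1.15

E[|G-2|] = Σ |g-2|·P(G=g)
 = 2·0.21 + 1·0.18 + 0·0.21 + 1·0.25 + 2·0.15
 = 0.42 + 0.18 + 0 + 0.25 + 0.3
 = 1.15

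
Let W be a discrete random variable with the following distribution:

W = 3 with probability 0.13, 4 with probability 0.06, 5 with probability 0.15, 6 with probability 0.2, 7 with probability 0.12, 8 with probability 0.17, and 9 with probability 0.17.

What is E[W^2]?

E[W^2] = Σ w^2·P(W=w)
 = 9·0.13 + 16·0.06 + 25·0.15 + 36·0.2 + 49·0.12 + 64·0.17 + 81·0.17
 = 1.17 + 0.96 + 3.75 + 7.2 + 5.88 + 10.88 + 13.77
 = 43.61

43.61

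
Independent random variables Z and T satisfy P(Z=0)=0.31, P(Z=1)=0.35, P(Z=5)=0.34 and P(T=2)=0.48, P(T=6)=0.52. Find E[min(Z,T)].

E[min(Z,T)] = Σ_z Σ_t min(z,t) · P(Z=z)P(T=t)
 = 0·0.1488 + 0·0.1612 + 1·0.168 + 1·0.182 + 2·0.1632 + 5·0.1768
 = 0 + 0 + 0.168 + 0.182 + 0.3264 + 0.884
 = 1.5604

1.5604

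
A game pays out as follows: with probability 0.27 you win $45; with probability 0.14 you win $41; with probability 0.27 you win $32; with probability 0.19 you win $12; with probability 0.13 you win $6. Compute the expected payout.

29.59

E[payout] = 45·0.27 + 41·0.14 + 32·0.27 + 12·0.19 + 6·0.13
 = 12.15 + 5.74 + 8.64 + 2.28 + 0.78
 = 29.59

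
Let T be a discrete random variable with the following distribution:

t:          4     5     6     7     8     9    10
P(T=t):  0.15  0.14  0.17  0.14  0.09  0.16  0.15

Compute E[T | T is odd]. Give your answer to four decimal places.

P(T is odd) = 0.14 + 0.14 + 0.16 = 0.44.
E[T | T is odd] = [5·0.14 + 7·0.14 + 9·0.16] / 0.44
 = 3.12 / 0.44
 = 78/11

7.0909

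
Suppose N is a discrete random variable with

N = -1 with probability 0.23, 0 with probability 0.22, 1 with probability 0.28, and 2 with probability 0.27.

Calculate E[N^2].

1.59

E[N^2] = Σ n^2·P(N=n)
 = 1·0.23 + 0·0.22 + 1·0.28 + 4·0.27
 = 0.23 + 0 + 0.28 + 1.08
 = 1.59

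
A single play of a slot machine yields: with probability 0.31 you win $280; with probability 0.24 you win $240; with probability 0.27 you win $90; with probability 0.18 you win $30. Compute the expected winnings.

174.1

E[payout] = 280·0.31 + 240·0.24 + 90·0.27 + 30·0.18
 = 86.8 + 57.6 + 24.3 + 5.4
 = 174.1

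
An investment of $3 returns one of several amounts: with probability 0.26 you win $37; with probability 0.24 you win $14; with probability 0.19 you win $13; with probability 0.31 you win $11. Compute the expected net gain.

15.86

E[payout] = 37·0.26 + 14·0.24 + 13·0.19 + 11·0.31
 = 9.62 + 3.36 + 2.47 + 3.41
 = 18.86
Net = 18.86 - 3 = 15.86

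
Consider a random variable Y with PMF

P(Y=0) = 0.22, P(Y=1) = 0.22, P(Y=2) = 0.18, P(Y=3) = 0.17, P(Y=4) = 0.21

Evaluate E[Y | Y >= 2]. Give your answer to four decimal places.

P(Y >= 2) = 0.18 + 0.17 + 0.21 = 0.56.
E[Y | Y >= 2] = [2·0.18 + 3·0.17 + 4·0.21] / 0.56
 = 1.71 / 0.56
 = 171/56

3.0536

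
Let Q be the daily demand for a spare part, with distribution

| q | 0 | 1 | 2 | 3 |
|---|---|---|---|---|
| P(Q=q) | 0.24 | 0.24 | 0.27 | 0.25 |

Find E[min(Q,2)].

1.28

E[min(Q,2)] = Σ min(q,2)·P(Q=q)
 = 0·0.24 + 1·0.24 + 2·0.27 + 2·0.25
 = 0 + 0.24 + 0.54 + 0.5
 = 1.28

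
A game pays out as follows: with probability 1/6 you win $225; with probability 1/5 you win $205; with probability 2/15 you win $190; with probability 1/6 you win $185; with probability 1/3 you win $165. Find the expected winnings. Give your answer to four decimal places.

E[payout] = 225·1/6 + 205·1/5 + 190·2/15 + 185·1/6 + 165·1/3
 = 75/2 + 41 + 76/3 + 185/6 + 55
 = 569/3

189.6667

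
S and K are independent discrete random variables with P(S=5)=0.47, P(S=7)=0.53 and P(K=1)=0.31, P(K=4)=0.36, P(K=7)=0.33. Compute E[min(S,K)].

3.7498

E[min(S,K)] = Σ_s Σ_k min(s,k) · P(S=s)P(K=k)
 = 1·0.1457 + 4·0.1692 + 5·0.1551 + 1·0.1643 + 4·0.1908 + 7·0.1749
 = 0.1457 + 0.6768 + 0.7755 + 0.1643 + 0.7632 + 1.2243
 = 3.7498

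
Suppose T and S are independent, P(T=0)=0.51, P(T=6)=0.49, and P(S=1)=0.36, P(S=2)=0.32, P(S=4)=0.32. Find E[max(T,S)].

E[max(T,S)] = Σ_t Σ_s max(t,s) · P(T=t)P(S=s)
 = 1·0.1836 + 2·0.1632 + 4·0.1632 + 6·0.1764 + 6·0.1568 + 6·0.1568
 = 0.1836 + 0.3264 + 0.6528 + 1.0584 + 0.9408 + 0.9408
 = 4.1028

4.1028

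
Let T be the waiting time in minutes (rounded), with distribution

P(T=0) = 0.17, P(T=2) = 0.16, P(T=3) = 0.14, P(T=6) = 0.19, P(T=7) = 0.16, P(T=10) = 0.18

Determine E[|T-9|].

E[|T-9|] = Σ |t-9|·P(T=t)
 = 9·0.17 + 7·0.16 + 6·0.14 + 3·0.19 + 2·0.16 + 1·0.18
 = 1.53 + 1.12 + 0.84 + 0.57 + 0.32 + 0.18
 = 4.56

4.56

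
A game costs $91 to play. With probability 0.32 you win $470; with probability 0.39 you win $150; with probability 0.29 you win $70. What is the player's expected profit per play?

E[payout] = 470·0.32 + 150·0.39 + 70·0.29
 = 150.4 + 58.5 + 20.3
 = 229.2
Net = 229.2 - 91 = 138.2

138.2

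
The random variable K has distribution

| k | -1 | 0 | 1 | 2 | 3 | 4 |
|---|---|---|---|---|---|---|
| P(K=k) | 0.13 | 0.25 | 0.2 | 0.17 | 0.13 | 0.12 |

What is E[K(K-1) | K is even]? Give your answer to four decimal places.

P(K is even) = 0.25 + 0.17 + 0.12 = 0.54.
E[K(K-1) | K is even] = [0·0.25 + 2·0.17 + 12·0.12] / 0.54
 = 1.78 / 0.54
 = 89/27

3.2963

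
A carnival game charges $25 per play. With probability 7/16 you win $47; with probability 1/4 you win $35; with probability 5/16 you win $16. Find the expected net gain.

E[payout] = 47·7/16 + 35·1/4 + 16·5/16
 = 329/16 + 35/4 + 5
 = 549/16
Net = 549/16 - 25 = 149/16

9.3125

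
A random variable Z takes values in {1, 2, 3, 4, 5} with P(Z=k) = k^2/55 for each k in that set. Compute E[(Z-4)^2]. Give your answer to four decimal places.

E[(Z-4)^2] = Σ (z-4)^2·P(Z=z)
 = 9·1/55 + 4·4/55 + 1·9/55 + 0·16/55 + 1·5/11
 = 9/55 + 16/55 + 9/55 + 0 + 5/11
 = 59/55

1.0727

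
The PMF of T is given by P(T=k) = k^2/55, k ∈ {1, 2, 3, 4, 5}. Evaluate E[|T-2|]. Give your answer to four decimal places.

2.1273

E[|T-2|] = Σ |t-2|·P(T=t)
 = 1·1/55 + 0·4/55 + 1·9/55 + 2·16/55 + 3·5/11
 = 1/55 + 0 + 9/55 + 32/55 + 15/11
 = 117/55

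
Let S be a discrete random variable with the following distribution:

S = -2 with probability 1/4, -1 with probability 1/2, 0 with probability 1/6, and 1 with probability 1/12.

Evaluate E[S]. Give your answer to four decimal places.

-0.9167

E[S] = Σ s·P(S=s)
 = (-2)·1/4 + (-1)·1/2 + 0·1/6 + 1·1/12
 = (-1/2) + (-1/2) + 0 + 1/12
 = -11/12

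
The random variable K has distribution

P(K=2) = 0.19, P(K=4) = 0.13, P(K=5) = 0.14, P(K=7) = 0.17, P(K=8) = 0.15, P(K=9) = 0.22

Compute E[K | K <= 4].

P(K <= 4) = 0.19 + 0.13 = 0.32.
E[K | K <= 4] = [2·0.19 + 4·0.13] / 0.32
 = 0.9 / 0.32
 = 45/16

2.8125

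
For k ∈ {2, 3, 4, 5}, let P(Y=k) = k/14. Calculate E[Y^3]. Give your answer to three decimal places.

69.857

E[Y^3] = Σ y^3·P(Y=y)
 = 8·1/7 + 27·3/14 + 64·2/7 + 125·5/14
 = 8/7 + 81/14 + 128/7 + 625/14
 = 489/7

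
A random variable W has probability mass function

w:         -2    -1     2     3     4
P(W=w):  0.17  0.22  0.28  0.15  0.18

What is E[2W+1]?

E[2W+1] = Σ (2w+1)·P(W=w)
 = (-3)·0.17 + (-1)·0.22 + 5·0.28 + 7·0.15 + 9·0.18
 = (-0.51) + (-0.22) + 1.4 + 1.05 + 1.62
 = 3.34

3.34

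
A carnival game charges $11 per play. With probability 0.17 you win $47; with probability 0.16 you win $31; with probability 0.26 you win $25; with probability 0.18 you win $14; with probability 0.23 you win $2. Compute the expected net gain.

11.43

E[payout] = 47·0.17 + 31·0.16 + 25·0.26 + 14·0.18 + 2·0.23
 = 7.99 + 4.96 + 6.5 + 2.52 + 0.46
 = 22.43
Net = 22.43 - 11 = 11.43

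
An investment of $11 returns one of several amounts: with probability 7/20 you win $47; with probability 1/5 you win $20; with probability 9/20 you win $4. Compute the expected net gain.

E[payout] = 47·7/20 + 20·1/5 + 4·9/20
 = 329/20 + 4 + 9/5
 = 89/4
Net = 89/4 - 11 = 45/4

11.25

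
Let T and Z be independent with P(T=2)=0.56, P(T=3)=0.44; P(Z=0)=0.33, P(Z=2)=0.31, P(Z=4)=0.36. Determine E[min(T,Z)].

1.4984

E[min(T,Z)] = Σ_t Σ_z min(t,z) · P(T=t)P(Z=z)
 = 0·0.1848 + 2·0.1736 + 2·0.2016 + 0·0.1452 + 2·0.1364 + 3·0.1584
 = 0 + 0.3472 + 0.4032 + 0 + 0.2728 + 0.4752
 = 1.4984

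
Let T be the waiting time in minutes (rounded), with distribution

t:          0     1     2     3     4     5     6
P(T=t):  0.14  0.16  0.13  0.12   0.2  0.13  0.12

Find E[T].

2.95

E[T] = Σ t·P(T=t)
 = 0·0.14 + 1·0.16 + 2·0.13 + 3·0.12 + 4·0.2 + 5·0.13 + 6·0.12
 = 0 + 0.16 + 0.26 + 0.36 + 0.8 + 0.65 + 0.72
 = 2.95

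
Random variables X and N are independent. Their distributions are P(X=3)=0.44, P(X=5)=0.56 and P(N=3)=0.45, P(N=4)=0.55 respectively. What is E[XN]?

14.626

E[XN] = Σ_x Σ_n xn · P(X=x)P(N=n)
 = 9·0.198 + 12·0.242 + 15·0.252 + 20·0.308
 = 1.782 + 2.904 + 3.78 + 6.16
 = 14.626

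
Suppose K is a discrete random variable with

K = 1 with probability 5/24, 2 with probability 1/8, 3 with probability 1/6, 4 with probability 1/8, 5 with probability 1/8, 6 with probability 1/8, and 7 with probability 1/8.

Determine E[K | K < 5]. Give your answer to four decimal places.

2.3333

P(K < 5) = 5/24 + 1/8 + 1/6 + 1/8 = 5/8.
E[K | K < 5] = [1·5/24 + 2·1/8 + 3·1/6 + 4·1/8] / (5/8)
 = 35/24 / (5/8)
 = 7/3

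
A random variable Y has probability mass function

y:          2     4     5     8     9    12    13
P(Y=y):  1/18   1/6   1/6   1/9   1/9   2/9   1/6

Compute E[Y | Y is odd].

P(Y is odd) = 1/6 + 1/9 + 1/6 = 4/9.
E[Y | Y is odd] = [5·1/6 + 9·1/9 + 13·1/6] / (4/9)
 = 4 / (4/9)
 = 9

9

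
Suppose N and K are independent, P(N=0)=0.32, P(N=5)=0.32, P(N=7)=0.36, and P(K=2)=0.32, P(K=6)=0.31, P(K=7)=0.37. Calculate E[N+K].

E[N+K] = Σ_n Σ_k (n+k) · P(N=n)P(K=k)
 = 2·0.1024 + 6·0.0992 + 7·0.1184 + 7·0.1024 + 11·0.0992 + 12·0.1184 + 9·0.1152 + 13·0.1116 + 14·0.1332
 = 0.2048 + 0.5952 + 0.8288 + 0.7168 + 1.0912 + 1.4208 + 1.0368 + 1.4508 + 1.8648
 = 9.21

9.21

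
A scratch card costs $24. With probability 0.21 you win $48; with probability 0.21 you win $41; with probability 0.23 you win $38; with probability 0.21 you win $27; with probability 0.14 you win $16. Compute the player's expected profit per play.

E[payout] = 48·0.21 + 41·0.21 + 38·0.23 + 27·0.21 + 16·0.14
 = 10.08 + 8.61 + 8.74 + 5.67 + 2.24
 = 35.34
Net = 35.34 - 24 = 11.34

11.34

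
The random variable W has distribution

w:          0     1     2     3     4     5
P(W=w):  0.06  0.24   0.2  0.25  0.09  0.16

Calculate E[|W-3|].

1.27

E[|W-3|] = Σ |w-3|·P(W=w)
 = 3·0.06 + 2·0.24 + 1·0.2 + 0·0.25 + 1·0.09 + 2·0.16
 = 0.18 + 0.48 + 0.2 + 0 + 0.09 + 0.32
 = 1.27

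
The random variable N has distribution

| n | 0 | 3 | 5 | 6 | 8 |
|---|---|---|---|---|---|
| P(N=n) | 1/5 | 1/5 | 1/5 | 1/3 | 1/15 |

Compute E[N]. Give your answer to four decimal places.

E[N] = Σ n·P(N=n)
 = 0·1/5 + 3·1/5 + 5·1/5 + 6·1/3 + 8·1/15
 = 0 + 3/5 + 1 + 2 + 8/15
 = 62/15

4.1333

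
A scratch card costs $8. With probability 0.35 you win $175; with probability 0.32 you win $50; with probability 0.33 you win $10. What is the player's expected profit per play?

E[payout] = 175·0.35 + 50·0.32 + 10·0.33
 = 61.25 + 16 + 3.3
 = 80.55
Net = 80.55 - 8 = 72.55

72.55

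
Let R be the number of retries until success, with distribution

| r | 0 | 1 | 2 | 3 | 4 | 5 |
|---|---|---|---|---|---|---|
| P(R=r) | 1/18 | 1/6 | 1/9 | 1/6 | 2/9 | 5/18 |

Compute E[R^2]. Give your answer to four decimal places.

E[R^2] = Σ r^2·P(R=r)
 = 0·1/18 + 1·1/6 + 4·1/9 + 9·1/6 + 16·2/9 + 25·5/18
 = 0 + 1/6 + 4/9 + 3/2 + 32/9 + 125/18
 = 227/18

12.6111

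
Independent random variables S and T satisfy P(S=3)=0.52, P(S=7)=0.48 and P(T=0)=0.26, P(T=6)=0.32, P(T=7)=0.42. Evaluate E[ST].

E[ST] = Σ_s Σ_t st · P(S=s)P(T=t)
 = 0·0.1352 + 18·0.1664 + 21·0.2184 + 0·0.1248 + 42·0.1536 + 49·0.2016
 = 0 + 2.9952 + 4.5864 + 0 + 6.4512 + 9.8784
 = 23.9112

23.9112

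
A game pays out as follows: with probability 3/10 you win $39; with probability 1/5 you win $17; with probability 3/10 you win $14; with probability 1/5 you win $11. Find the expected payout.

E[payout] = 39·3/10 + 17·1/5 + 14·3/10 + 11·1/5
 = 117/10 + 17/5 + 21/5 + 11/5
 = 43/2

21.5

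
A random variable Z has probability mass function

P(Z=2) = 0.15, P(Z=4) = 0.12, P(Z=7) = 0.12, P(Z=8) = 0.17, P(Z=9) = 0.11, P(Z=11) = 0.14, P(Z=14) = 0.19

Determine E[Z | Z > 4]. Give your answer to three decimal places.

P(Z > 4) = 0.12 + 0.17 + 0.11 + 0.14 + 0.19 = 0.73.
E[Z | Z > 4] = [7·0.12 + 8·0.17 + 9·0.11 + 11·0.14 + 14·0.19] / 0.73
 = 7.39 / 0.73
 = 739/73

10.123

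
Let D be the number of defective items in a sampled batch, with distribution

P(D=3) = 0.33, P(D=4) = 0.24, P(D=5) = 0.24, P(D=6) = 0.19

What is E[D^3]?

95.31

E[D^3] = Σ d^3·P(D=d)
 = 27·0.33 + 64·0.24 + 125·0.24 + 216·0.19
 = 8.91 + 15.36 + 30 + 41.04
 = 95.31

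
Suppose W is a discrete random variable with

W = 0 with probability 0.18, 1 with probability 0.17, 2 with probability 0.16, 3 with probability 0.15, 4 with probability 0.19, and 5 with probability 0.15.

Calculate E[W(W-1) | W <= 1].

0

P(W <= 1) = 0.18 + 0.17 = 0.35.
E[W(W-1) | W <= 1] = [0·0.18 + 0·0.17] / 0.35
 = 0 / 0.35
 = 0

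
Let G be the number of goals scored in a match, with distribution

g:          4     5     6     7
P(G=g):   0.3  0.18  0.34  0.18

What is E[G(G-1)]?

24.96

E[G(G-1)] = Σ g(g-1)·P(G=g)
 = 12·0.3 + 20·0.18 + 30·0.34 + 42·0.18
 = 3.6 + 3.6 + 10.2 + 7.56
 = 24.96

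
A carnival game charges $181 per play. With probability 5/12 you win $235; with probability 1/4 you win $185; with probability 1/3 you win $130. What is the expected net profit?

6.5

E[payout] = 235·5/12 + 185·1/4 + 130·1/3
 = 1175/12 + 185/4 + 130/3
 = 375/2
Net = 375/2 - 181 = 13/2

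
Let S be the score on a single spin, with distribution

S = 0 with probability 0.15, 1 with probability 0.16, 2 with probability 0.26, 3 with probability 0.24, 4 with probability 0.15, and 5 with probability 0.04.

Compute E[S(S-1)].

4.56

E[S(S-1)] = Σ s(s-1)·P(S=s)
 = 0·0.15 + 0·0.16 + 2·0.26 + 6·0.24 + 12·0.15 + 20·0.04
 = 0 + 0 + 0.52 + 1.44 + 1.8 + 0.8
 = 4.56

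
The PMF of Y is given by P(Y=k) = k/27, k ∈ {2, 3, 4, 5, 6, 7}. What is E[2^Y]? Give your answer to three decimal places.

E[2^Y] = Σ 2^y·P(Y=y)
 = 4·2/27 + 8·1/9 + 16·4/27 + 32·5/27 + 64·2/9 + 128·7/27
 = 8/27 + 8/9 + 64/27 + 160/27 + 128/9 + 896/27
 = 512/9

56.889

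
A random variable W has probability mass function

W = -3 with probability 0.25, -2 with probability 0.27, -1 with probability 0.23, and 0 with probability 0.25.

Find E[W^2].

3.56

E[W^2] = Σ w^2·P(W=w)
 = 9·0.25 + 4·0.27 + 1·0.23 + 0·0.25
 = 2.25 + 1.08 + 0.23 + 0
 = 3.56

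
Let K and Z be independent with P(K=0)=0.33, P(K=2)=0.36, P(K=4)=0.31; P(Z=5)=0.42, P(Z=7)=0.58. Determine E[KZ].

12.0736

E[KZ] = Σ_k Σ_z kz · P(K=k)P(Z=z)
 = 0·0.1386 + 0·0.1914 + 10·0.1512 + 14·0.2088 + 20·0.1302 + 28·0.1798
 = 0 + 0 + 1.512 + 2.9232 + 2.604 + 5.0344
 = 12.0736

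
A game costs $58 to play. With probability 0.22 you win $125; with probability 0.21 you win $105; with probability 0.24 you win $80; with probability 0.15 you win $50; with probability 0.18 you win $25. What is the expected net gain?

22.75

E[payout] = 125·0.22 + 105·0.21 + 80·0.24 + 50·0.15 + 25·0.18
 = 27.5 + 22.05 + 19.2 + 7.5 + 4.5
 = 80.75
Net = 80.75 - 58 = 22.75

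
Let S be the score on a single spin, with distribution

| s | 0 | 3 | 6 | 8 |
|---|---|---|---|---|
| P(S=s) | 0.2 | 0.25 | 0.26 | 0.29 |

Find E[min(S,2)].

1.6

E[min(S,2)] = Σ min(s,2)·P(S=s)
 = 0·0.2 + 2·0.25 + 2·0.26 + 2·0.29
 = 0 + 0.5 + 0.52 + 0.58
 = 1.6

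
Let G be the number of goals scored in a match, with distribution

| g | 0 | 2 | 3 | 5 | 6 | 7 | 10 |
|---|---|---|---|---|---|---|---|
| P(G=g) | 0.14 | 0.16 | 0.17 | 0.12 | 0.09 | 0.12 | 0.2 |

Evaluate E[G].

E[G] = Σ g·P(G=g)
 = 0·0.14 + 2·0.16 + 3·0.17 + 5·0.12 + 6·0.09 + 7·0.12 + 10·0.2
 = 0 + 0.32 + 0.51 + 0.6 + 0.54 + 0.84 + 2
 = 4.81

4.81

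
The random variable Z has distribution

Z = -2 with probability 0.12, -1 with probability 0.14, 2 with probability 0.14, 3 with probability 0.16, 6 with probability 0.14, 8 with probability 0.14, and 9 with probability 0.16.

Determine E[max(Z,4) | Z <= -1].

4

P(Z <= -1) = 0.12 + 0.14 = 0.26.
E[max(Z,4) | Z <= -1] = [4·0.12 + 4·0.14] / 0.26
 = 1.04 / 0.26
 = 4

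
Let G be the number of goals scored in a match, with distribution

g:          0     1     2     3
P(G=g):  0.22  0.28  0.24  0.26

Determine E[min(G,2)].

1.28

E[min(G,2)] = Σ min(g,2)·P(G=g)
 = 0·0.22 + 1·0.28 + 2·0.24 + 2·0.26
 = 0 + 0.28 + 0.48 + 0.52
 = 1.28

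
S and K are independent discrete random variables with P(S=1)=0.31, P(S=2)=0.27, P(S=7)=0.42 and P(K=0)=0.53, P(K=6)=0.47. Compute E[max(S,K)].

E[max(S,K)] = Σ_s Σ_k max(s,k) · P(S=s)P(K=k)
 = 1·0.1643 + 6·0.1457 + 2·0.1431 + 6·0.1269 + 7·0.2226 + 7·0.1974
 = 0.1643 + 0.8742 + 0.2862 + 0.7614 + 1.5582 + 1.3818
 = 5.0261

5.0261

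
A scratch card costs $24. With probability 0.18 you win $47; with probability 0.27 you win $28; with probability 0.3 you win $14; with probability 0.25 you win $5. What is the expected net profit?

E[payout] = 47·0.18 + 28·0.27 + 14·0.3 + 5·0.25
 = 8.46 + 7.56 + 4.2 + 1.25
 = 21.47
Net = 21.47 - 24 = -2.53

-2.53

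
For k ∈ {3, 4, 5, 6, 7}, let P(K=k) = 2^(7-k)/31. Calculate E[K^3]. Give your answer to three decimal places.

E[K^3] = Σ k^3·P(K=k)
 = 27·16/31 + 64·8/31 + 125·4/31 + 216·2/31 + 343·1/31
 = 432/31 + 512/31 + 500/31 + 432/31 + 343/31
 = 2219/31

71.581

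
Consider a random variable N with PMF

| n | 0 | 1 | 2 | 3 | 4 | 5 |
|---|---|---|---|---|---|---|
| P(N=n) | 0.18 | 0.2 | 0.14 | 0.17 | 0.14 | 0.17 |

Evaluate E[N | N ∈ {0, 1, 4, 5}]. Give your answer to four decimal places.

P(N ∈ {0, 1, 4, 5}) = 0.18 + 0.2 + 0.14 + 0.17 = 0.69.
E[N | N ∈ {0, 1, 4, 5}] = [0·0.18 + 1·0.2 + 4·0.14 + 5·0.17] / 0.69
 = 1.61 / 0.69
 = 7/3

2.3333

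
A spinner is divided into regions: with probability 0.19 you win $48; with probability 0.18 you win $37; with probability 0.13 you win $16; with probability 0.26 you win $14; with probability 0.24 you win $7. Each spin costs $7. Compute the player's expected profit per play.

E[payout] = 48·0.19 + 37·0.18 + 16·0.13 + 14·0.26 + 7·0.24
 = 9.12 + 6.66 + 2.08 + 3.64 + 1.68
 = 23.18
Net = 23.18 - 7 = 16.18

16.18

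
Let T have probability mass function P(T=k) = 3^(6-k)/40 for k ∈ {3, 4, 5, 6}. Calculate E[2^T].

E[2^T] = Σ 2^t·P(T=t)
 = 8·27/40 + 16·9/40 + 32·3/40 + 64·1/40
 = 27/5 + 18/5 + 12/5 + 8/5
 = 13

13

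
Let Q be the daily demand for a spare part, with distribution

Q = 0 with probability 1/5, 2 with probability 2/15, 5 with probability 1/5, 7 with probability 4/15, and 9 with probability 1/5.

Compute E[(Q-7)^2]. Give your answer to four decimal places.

E[(Q-7)^2] = Σ (q-7)^2·P(Q=q)
 = 49·1/5 + 25·2/15 + 4·1/5 + 0·4/15 + 4·1/5
 = 49/5 + 10/3 + 4/5 + 0 + 4/5
 = 221/15

14.7333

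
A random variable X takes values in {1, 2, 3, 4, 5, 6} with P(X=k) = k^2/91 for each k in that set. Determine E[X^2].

25

E[X^2] = Σ x^2·P(X=x)
 = 1·1/91 + 4·4/91 + 9·9/91 + 16·16/91 + 25·25/91 + 36·36/91
 = 1/91 + 16/91 + 81/91 + 256/91 + 625/91 + 1296/91
 = 25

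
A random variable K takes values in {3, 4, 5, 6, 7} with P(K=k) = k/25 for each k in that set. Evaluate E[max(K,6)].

6.28

E[max(K,6)] = Σ max(k,6)·P(K=k)
 = 6·3/25 + 6·4/25 + 6·1/5 + 6·6/25 + 7·7/25
 = 18/25 + 24/25 + 6/5 + 36/25 + 49/25
 = 157/25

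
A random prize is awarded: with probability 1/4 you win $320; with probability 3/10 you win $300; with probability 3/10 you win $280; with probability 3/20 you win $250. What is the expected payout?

291.5

E[payout] = 320·1/4 + 300·3/10 + 280·3/10 + 250·3/20
 = 80 + 90 + 84 + 75/2
 = 583/2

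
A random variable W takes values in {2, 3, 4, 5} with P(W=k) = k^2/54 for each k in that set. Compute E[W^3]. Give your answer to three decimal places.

81.926

E[W^3] = Σ w^3·P(W=w)
 = 8·2/27 + 27·1/6 + 64·8/27 + 125·25/54
 = 16/27 + 9/2 + 512/27 + 3125/54
 = 2212/27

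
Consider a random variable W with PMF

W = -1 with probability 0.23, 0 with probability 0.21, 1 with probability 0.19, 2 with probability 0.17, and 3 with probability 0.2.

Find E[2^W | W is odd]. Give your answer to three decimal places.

3.379

P(W is odd) = 0.23 + 0.19 + 0.2 = 0.62.
E[2^W | W is odd] = [0.5·0.23 + 2·0.19 + 8·0.2] / 0.62
 = 2.095 / 0.62
 = 419/124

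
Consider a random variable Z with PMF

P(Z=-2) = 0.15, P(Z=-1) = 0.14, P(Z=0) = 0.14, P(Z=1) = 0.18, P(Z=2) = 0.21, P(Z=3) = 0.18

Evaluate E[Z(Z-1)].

E[Z(Z-1)] = Σ z(z-1)·P(Z=z)
 = 6·0.15 + 2·0.14 + 0·0.14 + 0·0.18 + 2·0.21 + 6·0.18
 = 0.9 + 0.28 + 0 + 0 + 0.42 + 1.08
 = 2.68

2.68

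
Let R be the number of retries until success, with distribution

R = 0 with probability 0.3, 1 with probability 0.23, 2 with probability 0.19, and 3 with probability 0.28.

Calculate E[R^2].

3.51

E[R^2] = Σ r^2·P(R=r)
 = 0·0.3 + 1·0.23 + 4·0.19 + 9·0.28
 = 0 + 0.23 + 0.76 + 2.52
 = 3.51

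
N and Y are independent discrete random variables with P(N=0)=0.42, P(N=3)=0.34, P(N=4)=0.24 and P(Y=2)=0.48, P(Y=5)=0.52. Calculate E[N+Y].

E[N+Y] = Σ_n Σ_y (n+y) · P(N=n)P(Y=y)
 = 2·0.2016 + 5·0.2184 + 5·0.1632 + 8·0.1768 + 6·0.1152 + 9·0.1248
 = 0.4032 + 1.092 + 0.816 + 1.4144 + 0.6912 + 1.1232
 = 5.54

5.54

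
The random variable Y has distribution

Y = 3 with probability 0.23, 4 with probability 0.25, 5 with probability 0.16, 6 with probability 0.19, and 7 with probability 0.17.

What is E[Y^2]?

25.24

E[Y^2] = Σ y^2·P(Y=y)
 = 9·0.23 + 16·0.25 + 25·0.16 + 36·0.19 + 49·0.17
 = 2.07 + 4 + 4 + 6.84 + 8.33
 = 25.24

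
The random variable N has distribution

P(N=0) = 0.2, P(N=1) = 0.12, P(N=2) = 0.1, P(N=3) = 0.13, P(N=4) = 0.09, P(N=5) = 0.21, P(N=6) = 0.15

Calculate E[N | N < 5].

P(N < 5) = 0.2 + 0.12 + 0.1 + 0.13 + 0.09 = 0.64.
E[N | N < 5] = [0·0.2 + 1·0.12 + 2·0.1 + 3·0.13 + 4·0.09] / 0.64
 = 1.07 / 0.64
 = 107/64

1.671875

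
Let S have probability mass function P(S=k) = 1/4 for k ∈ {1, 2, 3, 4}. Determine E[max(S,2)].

E[max(S,2)] = Σ max(s,2)·P(S=s)
 = 2·1/4 + 2·1/4 + 3·1/4 + 4·1/4
 = 1/2 + 1/2 + 3/4 + 1
 = 11/4

2.75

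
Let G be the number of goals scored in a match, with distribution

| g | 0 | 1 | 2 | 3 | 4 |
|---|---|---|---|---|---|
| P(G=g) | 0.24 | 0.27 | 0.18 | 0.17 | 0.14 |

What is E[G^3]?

E[G^3] = Σ g^3·P(G=g)
 = 0·0.24 + 1·0.27 + 8·0.18 + 27·0.17 + 64·0.14
 = 0 + 0.27 + 1.44 + 4.59 + 8.96
 = 15.26

15.26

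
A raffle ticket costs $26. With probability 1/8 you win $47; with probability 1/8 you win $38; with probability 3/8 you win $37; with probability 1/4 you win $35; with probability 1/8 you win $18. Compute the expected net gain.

9.5

E[payout] = 47·1/8 + 38·1/8 + 37·3/8 + 35·1/4 + 18·1/8
 = 47/8 + 19/4 + 111/8 + 35/4 + 9/4
 = 71/2
Net = 71/2 - 26 = 19/2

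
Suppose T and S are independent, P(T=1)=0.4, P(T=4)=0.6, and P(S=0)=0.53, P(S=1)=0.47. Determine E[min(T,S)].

E[min(T,S)] = Σ_t Σ_s min(t,s) · P(T=t)P(S=s)
 = 0·0.212 + 1·0.188 + 0·0.318 + 1·0.282
 = 0 + 0.188 + 0 + 0.282
 = 0.47

0.47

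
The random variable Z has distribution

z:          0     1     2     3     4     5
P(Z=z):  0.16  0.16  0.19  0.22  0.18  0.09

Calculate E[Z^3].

E[Z^3] = Σ z^3·P(Z=z)
 = 0·0.16 + 1·0.16 + 8·0.19 + 27·0.22 + 64·0.18 + 125·0.09
 = 0 + 0.16 + 1.52 + 5.94 + 11.52 + 11.25
 = 30.39

30.39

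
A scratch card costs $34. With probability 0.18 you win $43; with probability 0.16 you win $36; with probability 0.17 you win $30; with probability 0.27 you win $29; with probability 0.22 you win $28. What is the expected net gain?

E[payout] = 43·0.18 + 36·0.16 + 30·0.17 + 29·0.27 + 28·0.22
 = 7.74 + 5.76 + 5.1 + 7.83 + 6.16
 = 32.59
Net = 32.59 - 34 = -1.41

-1.41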